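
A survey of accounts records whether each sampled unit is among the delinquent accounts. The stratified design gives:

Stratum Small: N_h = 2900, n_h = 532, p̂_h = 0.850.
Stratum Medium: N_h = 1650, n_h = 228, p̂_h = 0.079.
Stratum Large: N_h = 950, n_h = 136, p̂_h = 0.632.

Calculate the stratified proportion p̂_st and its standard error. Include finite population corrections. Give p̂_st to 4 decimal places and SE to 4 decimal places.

N = 5500; stratum weights W_h = N_h/N.
p̂_st = Σ W_h p̂_h = (2900·0.850 + 1650·0.079 + 950·0.632)/5500 = 0.58105
V̂(p̂_st) = Σ W_h² (1 − n_h/N_h) p̂_h(1−p̂_h)/(n_h−1):
  stratum Small: (2900/5500)²·(1 − 532/2900)·0.850·0.150/531 = 5.45092e-05
  stratum Medium: (1650/5500)²·(1 − 228/1650)·0.079·0.921/227 = 2.4861e-05
  stratum Large: (950/5500)²·(1 − 136/950)·0.632·0.368/135 = 4.40407e-05
V̂(p̂_st) = 0.000123411; SE = √V̂ = 0.011109

p̂_st ≈ 0.5810, SE ≈ 0.0111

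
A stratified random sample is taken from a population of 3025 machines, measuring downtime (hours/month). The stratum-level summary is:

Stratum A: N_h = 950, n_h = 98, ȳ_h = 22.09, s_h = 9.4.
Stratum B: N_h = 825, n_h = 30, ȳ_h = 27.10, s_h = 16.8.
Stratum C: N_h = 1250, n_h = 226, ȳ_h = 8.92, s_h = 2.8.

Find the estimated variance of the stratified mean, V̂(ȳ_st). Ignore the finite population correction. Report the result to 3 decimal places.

V̂(ȳ_st) ≈ 0.795

V̂(ȳ_st) = Σ W_h² s_h²/n_h, with W_h = N_h/N and N = 3025:
  stratum A: (950/3025)²·9.4²/98 = 0.0889255
  stratum B: (825/3025)²·16.8²/30 = 0.699769
  stratum C: (1250/3025)²·2.8²/226 = 0.00592348
V̂(ȳ_st) = 0.794618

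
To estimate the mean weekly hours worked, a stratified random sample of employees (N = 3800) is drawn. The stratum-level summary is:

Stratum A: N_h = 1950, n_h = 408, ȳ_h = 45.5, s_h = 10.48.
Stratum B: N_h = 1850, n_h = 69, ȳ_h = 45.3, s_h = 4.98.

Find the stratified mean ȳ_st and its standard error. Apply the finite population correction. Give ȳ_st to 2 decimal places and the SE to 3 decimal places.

ȳ_st ≈ 45.40, SE ≈ 0.372

ȳ_st = Σ W_h ȳ_h = (1950·45.5 + 1850·45.3)/3800 = 45.40263
V̂(ȳ_st) = Σ W_h² (1 − n_h/N_h) s_h²/n_h, with W_h = N_h/N and N = 3800:
  stratum A: (1950/3800)²·(1 − 408/1950)·10.48²/408 = 0.056055
  stratum B: (1850/3800)²·(1 − 69/1850)·4.98²/69 = 0.0820121
V̂(ȳ_st) = 0.138067
SE(ȳ_st) = √0.138067 = 0.371574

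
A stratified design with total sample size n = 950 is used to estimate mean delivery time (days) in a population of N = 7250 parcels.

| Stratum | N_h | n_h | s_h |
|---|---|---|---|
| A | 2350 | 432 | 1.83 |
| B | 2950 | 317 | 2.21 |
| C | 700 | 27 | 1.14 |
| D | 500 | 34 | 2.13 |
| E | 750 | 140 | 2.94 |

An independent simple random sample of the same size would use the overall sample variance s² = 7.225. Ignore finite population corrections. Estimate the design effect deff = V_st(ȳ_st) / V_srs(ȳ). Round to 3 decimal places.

V̂(ȳ_st) = Σ W_h² s_h²/n_h, with W_h = N_h/N and N = 7250:
  stratum A: (2350/7250)²·1.83²/432 = 0.000814476
  stratum B: (2950/7250)²·2.21²/317 = 0.0025509
  stratum C: (700/7250)²·1.14²/27 = 0.00044871
  stratum D: (500/7250)²·2.13²/34 = 0.000634665
  stratum E: (750/7250)²·2.94²/140 = 0.000660713
V_st = 0.00510946
V_srs = s²/n = 7.225/950 = 0.00760526
deff = V_st / V_srs = 0.00510946/0.00760526 = 0.6718

deff ≈ 0.672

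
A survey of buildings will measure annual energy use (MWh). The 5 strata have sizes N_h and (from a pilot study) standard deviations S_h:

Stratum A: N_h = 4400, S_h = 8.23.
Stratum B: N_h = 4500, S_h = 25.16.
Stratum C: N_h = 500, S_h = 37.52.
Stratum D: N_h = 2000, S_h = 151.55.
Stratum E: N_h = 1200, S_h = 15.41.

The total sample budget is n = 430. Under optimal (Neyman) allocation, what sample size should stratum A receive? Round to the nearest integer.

Neyman allocation: n_h = n · N_h S_h / Σ N_i S_i, with n = 430.
  stratum A: N_h·S_h = 4400·8.23 = 36212.00
  stratum B: N_h·S_h = 4500·25.16 = 113220.00
  stratum C: N_h·S_h = 500·37.52 = 18760.00
  stratum D: N_h·S_h = 2000·151.55 = 303100.00
  stratum E: N_h·S_h = 1200·15.41 = 18492.00
Σ N_h S_h = 489784.00
n for stratum A = 430·36212.00/489784.00 = 31.792 → 32

32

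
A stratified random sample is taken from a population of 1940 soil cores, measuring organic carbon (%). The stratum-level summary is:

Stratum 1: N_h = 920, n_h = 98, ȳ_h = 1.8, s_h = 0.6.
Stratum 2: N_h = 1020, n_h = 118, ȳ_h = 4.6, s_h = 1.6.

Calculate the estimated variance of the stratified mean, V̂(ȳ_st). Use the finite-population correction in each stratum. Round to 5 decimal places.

V̂(ȳ_st) ≈ 0.00604

V̂(ȳ_st) = Σ W_h² (1 − n_h/N_h) s_h²/n_h, with W_h = N_h/N and N = 1940:
  stratum 1: (920/1940)²·(1 − 98/920)·0.6²/98 = 0.00073813
  stratum 2: (1020/1940)²·(1 − 118/1020)·1.6²/118 = 0.00530348
V̂(ȳ_st) = 0.00604161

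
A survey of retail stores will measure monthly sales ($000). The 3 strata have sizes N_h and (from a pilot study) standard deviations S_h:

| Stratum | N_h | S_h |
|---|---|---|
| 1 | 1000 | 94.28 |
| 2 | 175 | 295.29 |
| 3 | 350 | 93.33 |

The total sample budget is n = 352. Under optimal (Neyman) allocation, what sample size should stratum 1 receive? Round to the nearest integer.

Neyman allocation: n_h = n · N_h S_h / Σ N_i S_i, with n = 352.
  stratum 1: N_h·S_h = 1000·94.28 = 94280.00
  stratum 2: N_h·S_h = 175·295.29 = 51675.75
  stratum 3: N_h·S_h = 350·93.33 = 32665.50
Σ N_h S_h = 178621.25
n for stratum 1 = 352·94280.00/178621.25 = 185.793 → 186

186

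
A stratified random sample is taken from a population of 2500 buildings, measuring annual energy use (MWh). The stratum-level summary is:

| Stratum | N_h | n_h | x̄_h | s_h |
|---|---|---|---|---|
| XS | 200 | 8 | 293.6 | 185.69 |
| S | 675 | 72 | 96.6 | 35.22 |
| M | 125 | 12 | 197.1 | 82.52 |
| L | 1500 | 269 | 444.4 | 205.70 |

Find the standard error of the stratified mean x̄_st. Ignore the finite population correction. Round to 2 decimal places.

SE(x̄_st) ≈ 9.32

V̂(x̄_st) = Σ W_h² s_h²/n_h, with W_h = N_h/N and N = 2500:
  stratum XS: (200/2500)²·185.69²/8 = 27.5846
  stratum S: (675/2500)²·35.22²/72 = 1.25595
  stratum M: (125/2500)²·82.52²/12 = 1.41866
  stratum L: (1500/2500)²·205.70²/269 = 56.6264
V̂(x̄_st) = 86.8856
SE(x̄_st) = √86.8856 = 9.32125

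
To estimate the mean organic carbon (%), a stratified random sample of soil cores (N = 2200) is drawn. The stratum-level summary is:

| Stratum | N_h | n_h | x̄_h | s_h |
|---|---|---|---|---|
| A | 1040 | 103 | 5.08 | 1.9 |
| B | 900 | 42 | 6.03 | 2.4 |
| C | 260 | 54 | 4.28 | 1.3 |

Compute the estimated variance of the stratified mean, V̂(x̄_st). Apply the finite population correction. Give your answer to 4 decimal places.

V̂(x̄_st) ≈ 0.0293

V̂(x̄_st) = Σ W_h² (1 − n_h/N_h) s_h²/n_h, with W_h = N_h/N and N = 2200:
  stratum A: (1040/2200)²·(1 − 103/1040)·1.9²/103 = 0.00705663
  stratum B: (900/2200)²·(1 − 42/900)·2.4²/42 = 0.0218805
  stratum C: (260/2200)²·(1 − 54/260)·1.3²/54 = 0.000346328
V̂(x̄_st) = 0.0292835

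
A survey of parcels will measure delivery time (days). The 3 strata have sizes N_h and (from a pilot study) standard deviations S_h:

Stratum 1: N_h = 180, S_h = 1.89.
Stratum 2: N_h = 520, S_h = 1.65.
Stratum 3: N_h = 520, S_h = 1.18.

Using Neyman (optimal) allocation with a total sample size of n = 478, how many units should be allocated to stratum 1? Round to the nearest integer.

Neyman allocation: n_h = n · N_h S_h / Σ N_i S_i, with n = 478.
  stratum 1: N_h·S_h = 180·1.89 = 340.20
  stratum 2: N_h·S_h = 520·1.65 = 858.00
  stratum 3: N_h·S_h = 520·1.18 = 613.60
Σ N_h S_h = 1811.80
n for stratum 1 = 478·340.20/1811.80 = 89.754 → 90

90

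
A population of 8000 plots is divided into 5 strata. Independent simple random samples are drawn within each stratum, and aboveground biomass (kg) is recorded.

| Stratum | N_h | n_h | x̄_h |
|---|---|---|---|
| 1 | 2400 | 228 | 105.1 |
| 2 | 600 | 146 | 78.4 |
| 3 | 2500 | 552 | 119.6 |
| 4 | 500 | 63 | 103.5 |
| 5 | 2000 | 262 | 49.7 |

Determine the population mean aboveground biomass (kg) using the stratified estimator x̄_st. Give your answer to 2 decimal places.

N = Σ N_h = 8000. Stratum weights W_h = N_h/N.
x̄_st = (2400·105.1 + 600·78.4 + 2500·119.6 + 500·103.5 + 2000·49.7) / 8000 = 93.6787

x̄_st ≈ 93.68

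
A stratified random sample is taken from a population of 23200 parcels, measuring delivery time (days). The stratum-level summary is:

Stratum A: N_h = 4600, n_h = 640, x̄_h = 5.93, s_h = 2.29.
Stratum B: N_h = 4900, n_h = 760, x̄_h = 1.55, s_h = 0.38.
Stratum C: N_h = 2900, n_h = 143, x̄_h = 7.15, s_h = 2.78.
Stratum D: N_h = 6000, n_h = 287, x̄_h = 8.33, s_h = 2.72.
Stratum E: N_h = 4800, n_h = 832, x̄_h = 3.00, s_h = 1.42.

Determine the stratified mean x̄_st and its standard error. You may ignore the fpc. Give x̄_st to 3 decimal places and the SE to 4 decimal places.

x̄_st = Σ W_h x̄_h = (4600·5.93 + 4900·1.55 + 2900·7.15 + 6000·8.33 + 4800·3.00)/23200 = 5.17190
V̂(x̄_st) = Σ W_h² s_h²/n_h, with W_h = N_h/N and N = 23200:
  stratum A: (4600/23200)²·2.29²/640 = 0.00032213
  stratum B: (4900/23200)²·0.38²/760 = 8.47559e-06
  stratum C: (2900/23200)²·2.78²/143 = 0.000844449
  stratum D: (6000/23200)²·2.72²/287 = 0.00172418
  stratum E: (4800/23200)²·1.42²/832 = 0.000103743
V̂(x̄_st) = 0.00300298
SE(x̄_st) = √0.00300298 = 0.0547994

x̄_st ≈ 5.172, SE ≈ 0.0548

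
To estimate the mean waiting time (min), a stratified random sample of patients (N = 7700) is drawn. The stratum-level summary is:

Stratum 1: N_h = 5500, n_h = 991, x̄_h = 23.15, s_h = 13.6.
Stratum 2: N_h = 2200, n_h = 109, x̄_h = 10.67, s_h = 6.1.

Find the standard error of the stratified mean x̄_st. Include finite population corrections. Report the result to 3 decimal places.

SE(x̄_st) ≈ 0.323

V̂(x̄_st) = Σ W_h² (1 − n_h/N_h) s_h²/n_h, with W_h = N_h/N and N = 7700:
  stratum 1: (5500/7700)²·(1 − 991/5500)·13.6²/991 = 0.0780667
  stratum 2: (2200/7700)²·(1 − 109/2200)·6.1²/109 = 0.0264867
V̂(x̄_st) = 0.104553
SE(x̄_st) = √0.104553 = 0.323347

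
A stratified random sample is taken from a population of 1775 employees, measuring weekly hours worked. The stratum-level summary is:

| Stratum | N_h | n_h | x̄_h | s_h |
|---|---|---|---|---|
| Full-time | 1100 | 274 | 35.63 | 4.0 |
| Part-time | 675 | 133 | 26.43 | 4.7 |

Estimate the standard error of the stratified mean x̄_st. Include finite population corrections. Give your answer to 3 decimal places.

V̂(x̄_st) = Σ W_h² (1 − n_h/N_h) s_h²/n_h, with W_h = N_h/N and N = 1775:
  stratum Full-time: (1100/1775)²·(1 − 274/1100)·4.0²/274 = 0.0168401
  stratum Part-time: (675/1775)²·(1 − 133/675)·4.7²/133 = 0.0192864
V̂(x̄_st) = 0.0361265
SE(x̄_st) = √0.0361265 = 0.19007

SE(x̄_st) ≈ 0.190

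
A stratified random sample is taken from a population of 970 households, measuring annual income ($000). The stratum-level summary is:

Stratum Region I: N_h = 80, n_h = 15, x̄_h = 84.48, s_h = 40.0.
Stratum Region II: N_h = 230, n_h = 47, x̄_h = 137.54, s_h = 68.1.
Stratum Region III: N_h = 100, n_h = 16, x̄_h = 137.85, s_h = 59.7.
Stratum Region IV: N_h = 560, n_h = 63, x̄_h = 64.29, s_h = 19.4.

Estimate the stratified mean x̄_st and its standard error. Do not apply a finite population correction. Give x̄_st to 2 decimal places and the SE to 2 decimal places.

x̄_st = Σ W_h x̄_h = (80·84.48 + 230·137.54 + 100·137.85 + 560·64.29)/970 = 90.90722
V̂(x̄_st) = Σ W_h² s_h²/n_h, with W_h = N_h/N and N = 970:
  stratum Region I: (80/970)²·40.0²/15 = 0.725546
  stratum Region II: (230/970)²·68.1²/47 = 5.54764
  stratum Region III: (100/970)²·59.7²/16 = 2.36747
  stratum Region IV: (560/970)²·19.4²/63 = 1.99111
V̂(x̄_st) = 10.6318
SE(x̄_st) = √10.6318 = 3.26064

x̄_st ≈ 90.91, SE ≈ 3.26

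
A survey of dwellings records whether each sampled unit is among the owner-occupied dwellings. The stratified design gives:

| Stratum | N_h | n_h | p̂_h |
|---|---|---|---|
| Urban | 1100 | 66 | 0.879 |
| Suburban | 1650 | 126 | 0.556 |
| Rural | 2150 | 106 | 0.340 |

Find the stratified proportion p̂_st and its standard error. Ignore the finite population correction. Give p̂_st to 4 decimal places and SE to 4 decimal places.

N = 4900; stratum weights W_h = N_h/N.
p̂_st = Σ W_h p̂_h = (1100·0.879 + 1650·0.556 + 2150·0.340)/4900 = 0.53373
V̂(p̂_st) = Σ W_h² p̂_h(1−p̂_h)/(n_h−1):
  stratum Urban: (1100/4900)²·0.879·0.121/65 = 8.2462e-05
  stratum Suburban: (1650/4900)²·0.556·0.444/125 = 0.000223936
  stratum Rural: (2150/4900)²·0.340·0.660/105 = 0.000411451
V̂(p̂_st) = 0.000717849; SE = √V̂ = 0.0267927

p̂_st ≈ 0.5337, SE ≈ 0.0268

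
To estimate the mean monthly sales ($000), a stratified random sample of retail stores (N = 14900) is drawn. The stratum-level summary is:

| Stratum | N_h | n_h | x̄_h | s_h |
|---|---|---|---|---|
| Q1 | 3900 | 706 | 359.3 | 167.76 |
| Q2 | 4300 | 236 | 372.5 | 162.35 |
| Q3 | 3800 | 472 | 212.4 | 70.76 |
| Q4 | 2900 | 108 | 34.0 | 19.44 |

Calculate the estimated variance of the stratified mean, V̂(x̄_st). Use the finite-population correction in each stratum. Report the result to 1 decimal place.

V̂(x̄_st) = Σ W_h² (1 − n_h/N_h) s_h²/n_h, with W_h = N_h/N and N = 14900:
  stratum Q1: (3900/14900)²·(1 − 706/3900)·167.76²/706 = 2.23666
  stratum Q2: (4300/14900)²·(1 − 236/4300)·162.35²/236 = 8.79108
  stratum Q3: (3800/14900)²·(1 − 472/3800)·70.76²/472 = 0.604266
  stratum Q4: (2900/14900)²·(1 − 108/2900)·19.44²/108 = 0.127617
V̂(x̄_st) = 11.7596

V̂(x̄_st) ≈ 11.8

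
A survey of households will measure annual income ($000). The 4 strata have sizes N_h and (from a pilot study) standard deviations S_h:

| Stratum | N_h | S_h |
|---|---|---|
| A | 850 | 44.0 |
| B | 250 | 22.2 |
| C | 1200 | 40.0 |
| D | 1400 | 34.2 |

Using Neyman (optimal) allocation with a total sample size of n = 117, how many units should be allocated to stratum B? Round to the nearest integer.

Neyman allocation: n_h = n · N_h S_h / Σ N_i S_i, with n = 117.
  stratum A: N_h·S_h = 850·44.0 = 37400.00
  stratum B: N_h·S_h = 250·22.2 = 5550.00
  stratum C: N_h·S_h = 1200·40.0 = 48000.00
  stratum D: N_h·S_h = 1400·34.2 = 47880.00
Σ N_h S_h = 138830.00
n for stratum B = 117·5550.00/138830.00 = 4.677 → 5

5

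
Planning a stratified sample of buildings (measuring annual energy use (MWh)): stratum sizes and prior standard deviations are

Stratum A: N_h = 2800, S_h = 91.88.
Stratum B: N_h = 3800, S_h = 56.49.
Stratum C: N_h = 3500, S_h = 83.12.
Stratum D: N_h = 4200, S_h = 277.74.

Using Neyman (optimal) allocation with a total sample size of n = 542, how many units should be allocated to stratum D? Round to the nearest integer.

Neyman allocation: n_h = n · N_h S_h / Σ N_i S_i, with n = 542.
  stratum A: N_h·S_h = 2800·91.88 = 257264.00
  stratum B: N_h·S_h = 3800·56.49 = 214662.00
  stratum C: N_h·S_h = 3500·83.12 = 290920.00
  stratum D: N_h·S_h = 4200·277.74 = 1166508.00
Σ N_h S_h = 1929354.00
n for stratum D = 542·1166508.00/1929354.00 = 327.699 → 328

328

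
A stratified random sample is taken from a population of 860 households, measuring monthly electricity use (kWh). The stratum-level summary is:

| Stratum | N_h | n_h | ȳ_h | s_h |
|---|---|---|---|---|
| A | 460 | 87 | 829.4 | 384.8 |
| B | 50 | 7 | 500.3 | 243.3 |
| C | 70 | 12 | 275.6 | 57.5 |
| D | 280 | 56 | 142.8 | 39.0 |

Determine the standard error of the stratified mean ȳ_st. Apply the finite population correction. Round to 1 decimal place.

V̂(ȳ_st) = Σ W_h² (1 − n_h/N_h) s_h²/n_h, with W_h = N_h/N and N = 860:
  stratum A: (460/860)²·(1 − 87/460)·384.8²/87 = 394.84
  stratum B: (50/860)²·(1 − 7/50)·243.3²/7 = 24.5826
  stratum C: (70/860)²·(1 − 12/70)·57.5²/12 = 1.51246
  stratum D: (280/860)²·(1 − 56/280)·39.0²/56 = 2.3033
V̂(ȳ_st) = 423.238
SE(ȳ_st) = √423.238 = 20.5727

SE(ȳ_st) ≈ 20.6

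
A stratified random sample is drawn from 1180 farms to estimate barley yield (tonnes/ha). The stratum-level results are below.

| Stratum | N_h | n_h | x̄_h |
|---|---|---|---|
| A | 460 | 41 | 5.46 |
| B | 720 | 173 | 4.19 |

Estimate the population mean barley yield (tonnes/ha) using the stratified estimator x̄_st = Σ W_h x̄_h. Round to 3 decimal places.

N = Σ N_h = 1180. Stratum weights W_h = N_h/N.
x̄_st = (460·5.46 + 720·4.19) / 1180 = 4.68508

x̄_st ≈ 4.685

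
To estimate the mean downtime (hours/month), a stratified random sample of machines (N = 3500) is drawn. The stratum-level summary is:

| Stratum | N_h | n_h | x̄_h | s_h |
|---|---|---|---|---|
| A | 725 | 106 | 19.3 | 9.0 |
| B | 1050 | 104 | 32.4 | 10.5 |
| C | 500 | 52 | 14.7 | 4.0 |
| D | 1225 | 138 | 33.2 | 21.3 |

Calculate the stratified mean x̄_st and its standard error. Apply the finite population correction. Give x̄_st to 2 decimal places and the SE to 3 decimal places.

x̄_st ≈ 27.44, SE ≈ 0.691

x̄_st = Σ W_h x̄_h = (725·19.3 + 1050·32.4 + 500·14.7 + 1225·33.2)/3500 = 27.43786
V̂(x̄_st) = Σ W_h² (1 − n_h/N_h) s_h²/n_h, with W_h = N_h/N and N = 3500:
  stratum A: (725/3500)²·(1 − 106/725)·9.0²/106 = 0.0279944
  stratum B: (1050/3500)²·(1 − 104/1050)·10.5²/104 = 0.0859587
  stratum C: (500/3500)²·(1 − 52/500)·4.0²/52 = 0.00562637
  stratum D: (1225/3500)²·(1 − 138/1225)·21.3²/138 = 0.357363
V̂(x̄_st) = 0.476943
SE(x̄_st) = √0.476943 = 0.69061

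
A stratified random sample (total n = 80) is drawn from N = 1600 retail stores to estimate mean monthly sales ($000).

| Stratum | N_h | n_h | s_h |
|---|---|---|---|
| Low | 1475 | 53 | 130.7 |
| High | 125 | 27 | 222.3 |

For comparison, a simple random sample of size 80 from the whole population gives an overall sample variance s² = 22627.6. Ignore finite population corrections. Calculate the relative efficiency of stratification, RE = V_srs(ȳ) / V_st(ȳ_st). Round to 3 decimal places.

RE ≈ 0.992

V̂(ȳ_st) = Σ W_h² s_h²/n_h, with W_h = N_h/N and N = 1600:
  stratum Low: (1475/1600)²·130.7²/53 = 273.917
  stratum High: (125/1600)²·222.3²/27 = 11.1711
V_st = 285.088
V_srs = s²/n = 22627.6/80 = 282.845
Relative efficiency = V_srs / V_st = 282.845/285.088 = 0.9921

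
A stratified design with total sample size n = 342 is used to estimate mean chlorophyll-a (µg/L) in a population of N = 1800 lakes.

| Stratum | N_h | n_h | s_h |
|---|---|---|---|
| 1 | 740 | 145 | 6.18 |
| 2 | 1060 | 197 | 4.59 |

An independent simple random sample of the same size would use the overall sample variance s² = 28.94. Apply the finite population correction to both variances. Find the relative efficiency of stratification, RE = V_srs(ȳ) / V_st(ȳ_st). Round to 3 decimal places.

RE ≈ 1.039

V̂(ȳ_st) = Σ W_h² (1 − n_h/N_h) s_h²/n_h, with W_h = N_h/N and N = 1800:
  stratum 1: (740/1800)²·(1 − 145/740)·6.18²/145 = 0.0357942
  stratum 2: (1060/1800)²·(1 − 197/1060)·4.59²/197 = 0.0301947
V_st = 0.0659889
V_srs = (1 − 342/1800)·28.94/342 = 0.0685421
Relative efficiency = V_srs / V_st = 0.0685421/0.0659889 = 1.0387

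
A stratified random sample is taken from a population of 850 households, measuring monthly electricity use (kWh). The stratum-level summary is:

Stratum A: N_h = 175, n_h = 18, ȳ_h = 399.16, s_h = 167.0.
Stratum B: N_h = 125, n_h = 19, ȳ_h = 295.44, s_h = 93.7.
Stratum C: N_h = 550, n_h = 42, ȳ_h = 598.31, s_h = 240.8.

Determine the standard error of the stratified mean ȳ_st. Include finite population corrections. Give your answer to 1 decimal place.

V̂(ȳ_st) = Σ W_h² (1 − n_h/N_h) s_h²/n_h, with W_h = N_h/N and N = 850:
  stratum A: (175/850)²·(1 − 18/175)·167.0²/18 = 58.9197
  stratum B: (125/850)²·(1 − 19/125)·93.7²/19 = 8.4743
  stratum C: (550/850)²·(1 − 42/550)·240.8²/42 = 533.891
V̂(ȳ_st) = 601.285
SE(ȳ_st) = √601.285 = 24.5211

SE(ȳ_st) ≈ 24.5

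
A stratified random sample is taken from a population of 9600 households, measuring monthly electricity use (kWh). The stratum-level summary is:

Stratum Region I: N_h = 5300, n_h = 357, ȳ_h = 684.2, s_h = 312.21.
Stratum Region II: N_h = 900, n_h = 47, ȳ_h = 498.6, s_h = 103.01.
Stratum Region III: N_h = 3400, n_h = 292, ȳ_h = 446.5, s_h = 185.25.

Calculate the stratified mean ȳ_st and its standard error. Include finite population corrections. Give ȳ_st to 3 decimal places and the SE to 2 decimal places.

ȳ_st ≈ 582.615, SE ≈ 9.64

ȳ_st = Σ W_h ȳ_h = (5300·684.2 + 900·498.6 + 3400·446.5)/9600 = 582.61458
V̂(ȳ_st) = Σ W_h² (1 − n_h/N_h) s_h²/n_h, with W_h = N_h/N and N = 9600:
  stratum Region I: (5300/9600)²·(1 − 357/5300)·312.21²/357 = 77.6157
  stratum Region II: (900/9600)²·(1 − 47/900)·103.01²/47 = 1.88066
  stratum Region III: (3400/9600)²·(1 − 292/3400)·185.25²/292 = 13.4757
V̂(ȳ_st) = 92.972
SE(ȳ_st) = √92.972 = 9.6422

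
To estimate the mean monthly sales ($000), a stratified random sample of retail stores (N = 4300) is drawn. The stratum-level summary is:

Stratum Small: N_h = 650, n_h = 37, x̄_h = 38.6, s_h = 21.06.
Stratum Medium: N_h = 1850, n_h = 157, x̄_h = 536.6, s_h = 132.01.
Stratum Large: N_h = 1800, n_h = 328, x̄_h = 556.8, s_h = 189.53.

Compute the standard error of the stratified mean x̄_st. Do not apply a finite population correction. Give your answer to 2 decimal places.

SE(x̄_st) ≈ 6.33

V̂(x̄_st) = Σ W_h² s_h²/n_h, with W_h = N_h/N and N = 4300:
  stratum Small: (650/4300)²·21.06²/37 = 0.273908
  stratum Medium: (1850/4300)²·132.01²/157 = 20.5457
  stratum Large: (1800/4300)²·189.53²/328 = 19.1907
V̂(x̄_st) = 40.0103
SE(x̄_st) = √40.0103 = 6.32537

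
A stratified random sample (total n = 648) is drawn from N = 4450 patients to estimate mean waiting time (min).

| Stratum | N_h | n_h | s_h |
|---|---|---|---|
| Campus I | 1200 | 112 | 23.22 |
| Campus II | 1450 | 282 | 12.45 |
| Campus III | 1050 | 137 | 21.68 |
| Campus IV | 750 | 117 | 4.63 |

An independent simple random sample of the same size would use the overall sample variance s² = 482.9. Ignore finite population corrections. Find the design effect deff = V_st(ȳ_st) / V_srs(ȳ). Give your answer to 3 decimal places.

V̂(ȳ_st) = Σ W_h² s_h²/n_h, with W_h = N_h/N and N = 4450:
  stratum Campus I: (1200/4450)²·23.22²/112 = 0.350065
  stratum Campus II: (1450/4450)²·12.45²/282 = 0.0583587
  stratum Campus III: (1050/4450)²·21.68²/137 = 0.19101
  stratum Campus IV: (750/4450)²·4.63²/117 = 0.0052045
V_st = 0.604639
V_srs = s²/n = 482.9/648 = 0.745216
deff = V_st / V_srs = 0.604639/0.745216 = 0.8114

deff ≈ 0.811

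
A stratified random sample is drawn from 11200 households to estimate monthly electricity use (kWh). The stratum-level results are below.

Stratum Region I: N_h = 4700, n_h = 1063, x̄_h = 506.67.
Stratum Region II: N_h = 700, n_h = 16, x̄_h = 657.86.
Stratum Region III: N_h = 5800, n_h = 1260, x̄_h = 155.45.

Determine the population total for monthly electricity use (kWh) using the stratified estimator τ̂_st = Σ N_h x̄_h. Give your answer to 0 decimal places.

τ̂_st = Σ N_h x̄_h = 4700·506.67 + 700·657.86 + 5800·155.45 = 3743461

τ̂_st ≈ 3743461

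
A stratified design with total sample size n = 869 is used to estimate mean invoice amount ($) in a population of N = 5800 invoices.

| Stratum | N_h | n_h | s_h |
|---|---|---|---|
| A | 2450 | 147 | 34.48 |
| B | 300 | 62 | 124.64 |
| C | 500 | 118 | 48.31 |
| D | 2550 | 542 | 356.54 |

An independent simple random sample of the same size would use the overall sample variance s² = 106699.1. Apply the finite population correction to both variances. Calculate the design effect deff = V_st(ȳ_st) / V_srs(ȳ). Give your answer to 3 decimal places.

deff ≈ 0.361

V̂(ȳ_st) = Σ W_h² (1 − n_h/N_h) s_h²/n_h, with W_h = N_h/N and N = 5800:
  stratum A: (2450/5800)²·(1 − 147/2450)·34.48²/147 = 1.3565
  stratum B: (300/5800)²·(1 − 62/300)·124.64²/62 = 0.531821
  stratum C: (500/5800)²·(1 − 118/500)·48.31²/118 = 0.112297
  stratum D: (2550/5800)²·(1 − 542/2550)·356.54²/542 = 35.6997
V_st = 37.7004
V_srs = (1 − 869/5800)·106699.1/869 = 104.387
deff = V_st / V_srs = 37.7004/104.387 = 0.3612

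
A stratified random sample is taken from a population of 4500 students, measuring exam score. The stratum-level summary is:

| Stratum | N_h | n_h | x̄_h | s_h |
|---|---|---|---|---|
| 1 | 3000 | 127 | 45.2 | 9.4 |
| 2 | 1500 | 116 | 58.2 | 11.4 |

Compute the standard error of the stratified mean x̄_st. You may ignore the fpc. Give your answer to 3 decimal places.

SE(x̄_st) ≈ 0.659

V̂(x̄_st) = Σ W_h² s_h²/n_h, with W_h = N_h/N and N = 4500:
  stratum 1: (3000/4500)²·9.4²/127 = 0.309221
  stratum 2: (1500/4500)²·11.4²/116 = 0.124483
V̂(x̄_st) = 0.433704
SE(x̄_st) = √0.433704 = 0.658562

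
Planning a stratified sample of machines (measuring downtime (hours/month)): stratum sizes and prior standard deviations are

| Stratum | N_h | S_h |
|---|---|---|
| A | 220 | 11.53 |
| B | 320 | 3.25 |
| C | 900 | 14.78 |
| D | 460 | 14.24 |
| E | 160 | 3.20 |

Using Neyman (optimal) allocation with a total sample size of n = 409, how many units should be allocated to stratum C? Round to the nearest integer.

227

Neyman allocation: n_h = n · N_h S_h / Σ N_i S_i, with n = 409.
  stratum A: N_h·S_h = 220·11.53 = 2536.60
  stratum B: N_h·S_h = 320·3.25 = 1040.00
  stratum C: N_h·S_h = 900·14.78 = 13302.00
  stratum D: N_h·S_h = 460·14.24 = 6550.40
  stratum E: N_h·S_h = 160·3.20 = 512.00
Σ N_h S_h = 23941.00
n for stratum C = 409·13302.00/23941.00 = 227.247 → 227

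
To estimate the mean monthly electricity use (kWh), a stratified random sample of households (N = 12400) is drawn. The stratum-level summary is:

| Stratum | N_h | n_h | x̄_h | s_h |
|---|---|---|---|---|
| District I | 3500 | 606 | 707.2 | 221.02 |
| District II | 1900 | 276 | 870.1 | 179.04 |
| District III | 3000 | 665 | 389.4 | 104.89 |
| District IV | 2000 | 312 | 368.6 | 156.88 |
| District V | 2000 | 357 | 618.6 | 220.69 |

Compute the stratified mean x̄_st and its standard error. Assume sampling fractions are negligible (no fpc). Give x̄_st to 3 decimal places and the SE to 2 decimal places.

x̄_st = Σ W_h x̄_h = (3500·707.2 + 1900·870.1 + 3000·389.4 + 2000·368.6 + 2000·618.6)/12400 = 586.37016
V̂(x̄_st) = Σ W_h² s_h²/n_h, with W_h = N_h/N and N = 12400:
  stratum District I: (3500/12400)²·221.02²/606 = 6.42219
  stratum District II: (1900/12400)²·179.04²/276 = 2.72681
  stratum District III: (3000/12400)²·104.89²/665 = 0.96838
  stratum District IV: (2000/12400)²·156.88²/312 = 2.05209
  stratum District V: (2000/12400)²·220.69²/357 = 3.54906
V̂(x̄_st) = 15.7185
SE(x̄_st) = √15.7185 = 3.96466

x̄_st ≈ 586.370, SE ≈ 3.96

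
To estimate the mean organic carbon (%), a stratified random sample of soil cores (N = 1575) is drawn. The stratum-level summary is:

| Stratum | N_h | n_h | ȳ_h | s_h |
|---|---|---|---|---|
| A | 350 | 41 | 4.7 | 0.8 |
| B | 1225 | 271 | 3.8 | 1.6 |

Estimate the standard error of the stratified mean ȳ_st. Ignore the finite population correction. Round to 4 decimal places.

SE(ȳ_st) ≈ 0.0805

V̂(ȳ_st) = Σ W_h² s_h²/n_h, with W_h = N_h/N and N = 1575:
  stratum A: (350/1575)²·0.8²/41 = 0.000770852
  stratum B: (1225/1575)²·1.6²/271 = 0.00571455
V̂(ȳ_st) = 0.0064854
SE(ȳ_st) = √0.0064854 = 0.080532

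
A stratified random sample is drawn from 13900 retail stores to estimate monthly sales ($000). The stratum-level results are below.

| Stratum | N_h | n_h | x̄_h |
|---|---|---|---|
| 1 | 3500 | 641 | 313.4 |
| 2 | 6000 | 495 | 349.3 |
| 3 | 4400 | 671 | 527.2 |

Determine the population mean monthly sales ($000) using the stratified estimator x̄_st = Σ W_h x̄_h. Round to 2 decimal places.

x̄_st ≈ 396.57

N = Σ N_h = 13900. Stratum weights W_h = N_h/N.
x̄_st = (3500·313.4 + 6000·349.3 + 4400·527.2) / 13900 = 396.5741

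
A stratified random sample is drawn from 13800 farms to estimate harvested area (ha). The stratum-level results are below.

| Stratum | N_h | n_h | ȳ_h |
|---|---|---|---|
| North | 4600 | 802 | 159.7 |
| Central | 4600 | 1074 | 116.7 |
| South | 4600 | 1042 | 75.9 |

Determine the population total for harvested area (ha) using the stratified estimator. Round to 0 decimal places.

τ̂_st ≈ 1620580

τ̂_st = Σ N_h ȳ_h = 4600·159.7 + 4600·116.7 + 4600·75.9 = 1620580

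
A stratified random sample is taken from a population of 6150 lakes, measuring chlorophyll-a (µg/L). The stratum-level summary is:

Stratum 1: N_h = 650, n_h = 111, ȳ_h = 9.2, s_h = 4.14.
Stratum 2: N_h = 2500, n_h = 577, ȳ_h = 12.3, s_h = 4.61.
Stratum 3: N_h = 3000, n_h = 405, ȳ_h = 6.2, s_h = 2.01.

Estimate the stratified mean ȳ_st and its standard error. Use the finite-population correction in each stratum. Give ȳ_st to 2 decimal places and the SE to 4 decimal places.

ȳ_st ≈ 9.00, SE ≈ 0.0904

ȳ_st = Σ W_h ȳ_h = (650·9.2 + 2500·12.3 + 3000·6.2)/6150 = 8.99675
V̂(ȳ_st) = Σ W_h² (1 − n_h/N_h) s_h²/n_h, with W_h = N_h/N and N = 6150:
  stratum 1: (650/6150)²·(1 − 111/650)·4.14²/111 = 0.00143031
  stratum 2: (2500/6150)²·(1 − 577/2500)·4.61²/577 = 0.00468161
  stratum 3: (3000/6150)²·(1 − 405/3000)·2.01²/405 = 0.00205327
V̂(ȳ_st) = 0.00816518
SE(ȳ_st) = √0.00816518 = 0.0903614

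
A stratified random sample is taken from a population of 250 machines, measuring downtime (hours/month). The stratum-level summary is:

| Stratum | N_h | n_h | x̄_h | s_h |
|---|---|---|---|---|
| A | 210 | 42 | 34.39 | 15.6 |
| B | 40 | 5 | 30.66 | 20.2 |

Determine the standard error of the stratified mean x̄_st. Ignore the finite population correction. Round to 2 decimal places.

SE(x̄_st) ≈ 2.49

V̂(x̄_st) = Σ W_h² s_h²/n_h, with W_h = N_h/N and N = 250:
  stratum A: (210/250)²·15.6²/42 = 4.08845
  stratum B: (40/250)²·20.2²/5 = 2.08916
V̂(x̄_st) = 6.17761
SE(x̄_st) = √6.17761 = 2.48548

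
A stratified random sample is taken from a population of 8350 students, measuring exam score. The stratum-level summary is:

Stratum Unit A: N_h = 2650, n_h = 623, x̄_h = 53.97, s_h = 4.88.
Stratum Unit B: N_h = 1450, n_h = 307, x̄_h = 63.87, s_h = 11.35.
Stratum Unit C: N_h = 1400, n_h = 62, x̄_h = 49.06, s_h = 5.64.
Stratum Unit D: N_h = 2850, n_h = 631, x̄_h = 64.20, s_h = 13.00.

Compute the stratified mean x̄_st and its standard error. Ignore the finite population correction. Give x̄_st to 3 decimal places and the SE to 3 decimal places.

x̄_st ≈ 58.358, SE ≈ 0.249

x̄_st = Σ W_h x̄_h = (2650·53.97 + 1450·63.87 + 1400·49.06 + 2850·64.20)/8350 = 58.35760
V̂(x̄_st) = Σ W_h² s_h²/n_h, with W_h = N_h/N and N = 8350:
  stratum Unit A: (2650/8350)²·4.88²/623 = 0.00385009
  stratum Unit B: (1450/8350)²·11.35²/307 = 0.0126537
  stratum Unit C: (1400/8350)²·5.64²/62 = 0.0144228
  stratum Unit D: (2850/8350)²·13.00²/631 = 0.0312014
V̂(x̄_st) = 0.062128
SE(x̄_st) = √0.062128 = 0.249255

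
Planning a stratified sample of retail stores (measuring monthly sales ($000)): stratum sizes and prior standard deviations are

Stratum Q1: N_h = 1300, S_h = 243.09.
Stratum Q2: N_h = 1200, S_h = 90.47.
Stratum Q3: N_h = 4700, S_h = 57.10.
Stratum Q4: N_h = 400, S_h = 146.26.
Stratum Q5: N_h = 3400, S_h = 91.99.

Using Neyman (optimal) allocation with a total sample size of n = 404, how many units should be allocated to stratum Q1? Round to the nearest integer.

Neyman allocation: n_h = n · N_h S_h / Σ N_i S_i, with n = 404.
  stratum Q1: N_h·S_h = 1300·243.09 = 316017.00
  stratum Q2: N_h·S_h = 1200·90.47 = 108564.00
  stratum Q3: N_h·S_h = 4700·57.10 = 268370.00
  stratum Q4: N_h·S_h = 400·146.26 = 58504.00
  stratum Q5: N_h·S_h = 3400·91.99 = 312766.00
Σ N_h S_h = 1064221.00
n for stratum Q1 = 404·316017.00/1064221.00 = 119.966 → 120

120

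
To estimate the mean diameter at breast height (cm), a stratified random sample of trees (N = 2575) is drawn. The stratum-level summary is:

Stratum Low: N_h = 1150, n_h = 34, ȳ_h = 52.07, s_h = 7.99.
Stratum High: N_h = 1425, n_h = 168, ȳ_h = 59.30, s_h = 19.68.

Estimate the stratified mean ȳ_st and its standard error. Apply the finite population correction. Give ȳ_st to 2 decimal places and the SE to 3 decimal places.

ȳ_st ≈ 56.07, SE ≈ 0.993

ȳ_st = Σ W_h ȳ_h = (1150·52.07 + 1425·59.30)/2575 = 56.07107
V̂(ȳ_st) = Σ W_h² (1 − n_h/N_h) s_h²/n_h, with W_h = N_h/N and N = 2575:
  stratum Low: (1150/2575)²·(1 − 34/1150)·7.99²/34 = 0.363431
  stratum High: (1425/2575)²·(1 − 168/1425)·19.68²/168 = 0.622783
V̂(ȳ_st) = 0.986214
SE(ȳ_st) = √0.986214 = 0.993083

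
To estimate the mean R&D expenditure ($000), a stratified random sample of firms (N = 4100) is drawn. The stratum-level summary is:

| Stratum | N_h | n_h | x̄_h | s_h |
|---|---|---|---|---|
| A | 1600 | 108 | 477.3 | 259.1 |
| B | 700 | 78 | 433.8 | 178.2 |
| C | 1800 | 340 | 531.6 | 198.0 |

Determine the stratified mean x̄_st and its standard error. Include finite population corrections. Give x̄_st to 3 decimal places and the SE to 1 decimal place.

x̄_st = Σ W_h x̄_h = (1600·477.3 + 700·433.8 + 1800·531.6)/4100 = 493.71220
V̂(x̄_st) = Σ W_h² (1 − n_h/N_h) s_h²/n_h, with W_h = N_h/N and N = 4100:
  stratum A: (1600/4100)²·(1 − 108/1600)·259.1²/108 = 88.2739
  stratum B: (700/4100)²·(1 − 78/700)·178.2²/78 = 10.5449
  stratum C: (1800/4100)²·(1 − 340/1800)·198.0²/340 = 18.0264
V̂(x̄_st) = 116.845
SE(x̄_st) = √116.845 = 10.8095

x̄_st ≈ 493.712, SE ≈ 10.8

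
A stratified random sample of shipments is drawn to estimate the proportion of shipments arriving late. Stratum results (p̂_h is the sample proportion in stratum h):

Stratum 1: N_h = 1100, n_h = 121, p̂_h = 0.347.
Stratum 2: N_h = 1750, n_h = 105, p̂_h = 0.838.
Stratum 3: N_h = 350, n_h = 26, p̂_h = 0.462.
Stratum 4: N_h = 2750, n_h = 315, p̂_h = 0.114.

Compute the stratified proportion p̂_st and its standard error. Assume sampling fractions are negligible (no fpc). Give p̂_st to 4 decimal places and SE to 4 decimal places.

N = 5950; stratum weights W_h = N_h/N.
p̂_st = Σ W_h p̂_h = (1100·0.347 + 1750·0.838 + 350·0.462 + 2750·0.114)/5950 = 0.39049
V̂(p̂_st) = Σ W_h² p̂_h(1−p̂_h)/(n_h−1):
  stratum 1: (1100/5950)²·0.347·0.653/120 = 6.45376e-05
  stratum 2: (1750/5950)²·0.838·0.162/104 = 0.000112919
  stratum 3: (350/5950)²·0.462·0.538/25 = 3.44022e-05
  stratum 4: (2750/5950)²·0.114·0.886/314 = 6.87132e-05
V̂(p̂_st) = 0.000280572; SE = √V̂ = 0.0167503

p̂_st ≈ 0.3905, SE ≈ 0.0168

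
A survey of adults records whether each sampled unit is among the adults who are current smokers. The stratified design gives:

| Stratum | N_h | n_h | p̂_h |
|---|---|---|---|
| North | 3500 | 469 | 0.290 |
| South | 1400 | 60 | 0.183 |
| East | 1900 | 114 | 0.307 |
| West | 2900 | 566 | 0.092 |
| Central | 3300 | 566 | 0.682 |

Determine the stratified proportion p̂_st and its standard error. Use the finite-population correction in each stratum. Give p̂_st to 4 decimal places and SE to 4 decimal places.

p̂_st ≈ 0.3363, SE ≈ 0.0110

N = 13000; stratum weights W_h = N_h/N.
p̂_st = Σ W_h p̂_h = (3500·0.290 + 1400·0.183 + 1900·0.307 + 2900·0.092 + 3300·0.682)/13000 = 0.33630
V̂(p̂_st) = Σ W_h² (1 − n_h/N_h) p̂_h(1−p̂_h)/(n_h−1):
  stratum North: (3500/13000)²·(1 − 469/3500)·0.290·0.710/468 = 2.76171e-05
  stratum South: (1400/13000)²·(1 − 60/1400)·0.183·0.817/59 = 2.81298e-05
  stratum East: (1900/13000)²·(1 − 114/1900)·0.307·0.693/113 = 3.78043e-05
  stratum West: (2900/13000)²·(1 − 566/2900)·0.092·0.908/565 = 5.92158e-06
  stratum Central: (3300/13000)²·(1 − 566/3300)·0.682·0.318/565 = 2.04922e-05
V̂(p̂_st) = 0.000119965; SE = √V̂ = 0.0109529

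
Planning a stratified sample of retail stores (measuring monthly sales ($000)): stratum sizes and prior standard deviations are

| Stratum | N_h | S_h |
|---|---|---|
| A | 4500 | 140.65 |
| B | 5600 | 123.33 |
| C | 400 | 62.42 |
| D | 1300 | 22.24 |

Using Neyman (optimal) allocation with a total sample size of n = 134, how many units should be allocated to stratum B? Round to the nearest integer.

Neyman allocation: n_h = n · N_h S_h / Σ N_i S_i, with n = 134.
  stratum A: N_h·S_h = 4500·140.65 = 632925.00
  stratum B: N_h·S_h = 5600·123.33 = 690648.00
  stratum C: N_h·S_h = 400·62.42 = 24968.00
  stratum D: N_h·S_h = 1300·22.24 = 28912.00
Σ N_h S_h = 1377453.00
n for stratum B = 134·690648.00/1377453.00 = 67.187 → 67

67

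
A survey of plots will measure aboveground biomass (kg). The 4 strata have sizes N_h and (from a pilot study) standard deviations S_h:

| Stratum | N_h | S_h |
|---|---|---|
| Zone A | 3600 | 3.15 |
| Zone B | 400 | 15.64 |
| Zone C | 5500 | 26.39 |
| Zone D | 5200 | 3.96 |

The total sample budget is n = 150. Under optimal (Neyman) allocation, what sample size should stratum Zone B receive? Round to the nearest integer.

Neyman allocation: n_h = n · N_h S_h / Σ N_i S_i, with n = 150.
  stratum Zone A: N_h·S_h = 3600·3.15 = 11340.00
  stratum Zone B: N_h·S_h = 400·15.64 = 6256.00
  stratum Zone C: N_h·S_h = 5500·26.39 = 145145.00
  stratum Zone D: N_h·S_h = 5200·3.96 = 20592.00
Σ N_h S_h = 183333.00
n for stratum Zone B = 150·6256.00/183333.00 = 5.119 → 5

5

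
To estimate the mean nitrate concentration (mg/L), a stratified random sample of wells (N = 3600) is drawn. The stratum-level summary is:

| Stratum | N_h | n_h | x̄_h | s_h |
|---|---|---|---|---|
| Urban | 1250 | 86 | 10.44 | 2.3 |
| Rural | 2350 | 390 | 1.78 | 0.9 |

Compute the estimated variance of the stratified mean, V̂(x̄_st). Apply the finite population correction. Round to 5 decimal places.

V̂(x̄_st) = Σ W_h² (1 − n_h/N_h) s_h²/n_h, with W_h = N_h/N and N = 3600:
  stratum Urban: (1250/3600)²·(1 − 86/1250)·2.3²/86 = 0.00690582
  stratum Rural: (2350/3600)²·(1 − 390/2350)·0.9²/390 = 0.000738141
V̂(x̄_st) = 0.00764396

V̂(x̄_st) ≈ 0.00764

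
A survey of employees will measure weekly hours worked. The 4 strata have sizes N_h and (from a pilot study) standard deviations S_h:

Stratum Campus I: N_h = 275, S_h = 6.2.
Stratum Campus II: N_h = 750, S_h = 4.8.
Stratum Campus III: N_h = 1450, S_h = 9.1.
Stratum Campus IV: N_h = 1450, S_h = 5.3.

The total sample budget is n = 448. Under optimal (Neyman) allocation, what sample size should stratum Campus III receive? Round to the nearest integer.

Neyman allocation: n_h = n · N_h S_h / Σ N_i S_i, with n = 448.
  stratum Campus I: N_h·S_h = 275·6.2 = 1705.00
  stratum Campus II: N_h·S_h = 750·4.8 = 3600.00
  stratum Campus III: N_h·S_h = 1450·9.1 = 13195.00
  stratum Campus IV: N_h·S_h = 1450·5.3 = 7685.00
Σ N_h S_h = 26185.00
n for stratum Campus III = 448·13195.00/26185.00 = 225.754 → 226

226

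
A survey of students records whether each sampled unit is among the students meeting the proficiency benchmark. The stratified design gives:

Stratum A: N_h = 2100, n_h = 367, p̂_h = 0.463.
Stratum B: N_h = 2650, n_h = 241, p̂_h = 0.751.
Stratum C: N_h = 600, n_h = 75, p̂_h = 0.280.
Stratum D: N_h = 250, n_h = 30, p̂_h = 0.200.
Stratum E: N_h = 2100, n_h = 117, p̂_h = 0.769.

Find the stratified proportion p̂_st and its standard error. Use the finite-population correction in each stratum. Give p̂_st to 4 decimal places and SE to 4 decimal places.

p̂_st ≈ 0.6228, SE ≈ 0.0159

N = 7700; stratum weights W_h = N_h/N.
p̂_st = Σ W_h p̂_h = (2100·0.463 + 2650·0.751 + 600·0.280 + 250·0.200 + 2100·0.769)/7700 = 0.62277
V̂(p̂_st) = Σ W_h² (1 − n_h/N_h) p̂_h(1−p̂_h)/(n_h−1):
  stratum A: (2100/7700)²·(1 − 367/2100)·0.463·0.537/366 = 4.16976e-05
  stratum B: (2650/7700)²·(1 − 241/2650)·0.751·0.249/240 = 8.38937e-05
  stratum C: (600/7700)²·(1 − 75/600)·0.280·0.720/74 = 1.4474e-05
  stratum D: (250/7700)²·(1 − 30/250)·0.200·0.800/29 = 5.11803e-06
  stratum E: (2100/7700)²·(1 − 117/2100)·0.769·0.231/116 = 0.000107558
V̂(p̂_st) = 0.000252741; SE = √V̂ = 0.0158978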